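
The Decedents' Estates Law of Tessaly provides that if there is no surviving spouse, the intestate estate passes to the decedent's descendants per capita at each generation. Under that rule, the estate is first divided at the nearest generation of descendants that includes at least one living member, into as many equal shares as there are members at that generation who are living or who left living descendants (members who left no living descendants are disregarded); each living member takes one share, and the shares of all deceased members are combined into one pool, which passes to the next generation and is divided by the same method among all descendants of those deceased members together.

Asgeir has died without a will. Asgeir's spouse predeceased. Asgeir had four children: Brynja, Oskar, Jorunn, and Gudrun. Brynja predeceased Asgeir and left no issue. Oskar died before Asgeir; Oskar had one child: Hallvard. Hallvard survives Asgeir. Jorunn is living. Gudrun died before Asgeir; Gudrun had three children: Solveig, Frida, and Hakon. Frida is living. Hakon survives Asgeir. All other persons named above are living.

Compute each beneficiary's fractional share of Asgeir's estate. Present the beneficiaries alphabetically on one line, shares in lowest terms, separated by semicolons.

There is no surviving spouse, so the entire estate passes to Asgeir's descendants per capita at each generation.
At generation 1 (Oskar, Jorunn, Gudrun) there are 3 shares of (1)/3 = 1/3 each.
Living: Jorunn — each takes 1/3.
Deceased: Oskar and Gudrun. Their combined 2/3 is pooled and carried to generation 2.
At generation 2 (Hallvard, Solveig, Frida, Hakon) there are 4 shares of (2/3)/4 = 1/6 each.
Living: Hallvard, Solveig, Frida, and Hakon — each takes 1/6.

Frida 1/6; Hakon 1/6; Hallvard 1/6; Jorunn 1/3; Solveig 1/6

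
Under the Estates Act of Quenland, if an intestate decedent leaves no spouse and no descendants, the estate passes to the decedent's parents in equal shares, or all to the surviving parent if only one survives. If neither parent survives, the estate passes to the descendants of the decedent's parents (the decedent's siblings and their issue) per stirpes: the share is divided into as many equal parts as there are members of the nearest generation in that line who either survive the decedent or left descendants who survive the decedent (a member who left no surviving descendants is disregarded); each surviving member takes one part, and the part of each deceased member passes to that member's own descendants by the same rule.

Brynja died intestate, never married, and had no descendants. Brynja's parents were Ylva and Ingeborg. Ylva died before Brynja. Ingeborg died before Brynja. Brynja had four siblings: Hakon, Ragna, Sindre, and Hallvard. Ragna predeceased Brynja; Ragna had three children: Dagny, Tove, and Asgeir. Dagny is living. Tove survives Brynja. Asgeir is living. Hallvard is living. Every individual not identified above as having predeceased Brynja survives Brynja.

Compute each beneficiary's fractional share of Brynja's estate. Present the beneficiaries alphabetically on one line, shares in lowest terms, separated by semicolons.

Asgeir 1/12; Dagny 1/12; Hakon 1/4; Hallvard 1/4; Sindre 1/4; Tove 1/12

Neither parent survives and there are no descendants, so the estate passes to Brynja's siblings and their issue per stirpes.
The estate is divided into 4 equal shares of 1/4 among Hakon, Ragna, Sindre, Hallvard.
Hakon is living and takes 1/4.
Ragna predeceased; the 1/4 allotted to Ragna's branch passes to Ragna's issue by representation.
The 1/4 is divided into 3 equal shares of 1/12 among Dagny, Tove, Asgeir.
Dagny is living and takes 1/12.
Tove is living and takes 1/12.
Asgeir is living and takes 1/12.
Sindre is living and takes 1/4.
Hallvard is living and takes 1/4.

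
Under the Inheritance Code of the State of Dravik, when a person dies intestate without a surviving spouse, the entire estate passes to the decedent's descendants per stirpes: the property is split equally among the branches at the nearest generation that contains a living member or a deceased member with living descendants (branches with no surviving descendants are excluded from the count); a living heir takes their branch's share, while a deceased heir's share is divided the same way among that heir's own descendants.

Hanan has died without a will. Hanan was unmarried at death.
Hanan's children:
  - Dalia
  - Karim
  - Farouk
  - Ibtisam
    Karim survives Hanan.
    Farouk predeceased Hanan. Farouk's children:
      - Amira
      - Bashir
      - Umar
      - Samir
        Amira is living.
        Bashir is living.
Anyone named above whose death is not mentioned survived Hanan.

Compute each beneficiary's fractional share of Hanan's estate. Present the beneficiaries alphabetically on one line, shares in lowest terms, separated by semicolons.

Amira 1/16; Bashir 1/16; Dalia 1/4; Ibtisam 1/4; Karim 1/4; Samir 1/16; Umar 1/16

There is no surviving spouse, so the entire estate passes to Hanan's descendants per stirpes.
The estate is divided into 4 equal shares of 1/4 among Dalia, Karim, Farouk, Ibtisam.
Dalia is living and takes 1/4.
Karim is living and takes 1/4.
Farouk predeceased; the 1/4 allotted to Farouk's branch passes to Farouk's issue by representation.
The 1/4 is divided into 4 equal shares of 1/16 among Amira, Bashir, Umar, Samir.
Amira is living and takes 1/16.
Bashir is living and takes 1/16.
Umar is living and takes 1/16.
Samir is living and takes 1/16.
Ibtisam is living and takes 1/4.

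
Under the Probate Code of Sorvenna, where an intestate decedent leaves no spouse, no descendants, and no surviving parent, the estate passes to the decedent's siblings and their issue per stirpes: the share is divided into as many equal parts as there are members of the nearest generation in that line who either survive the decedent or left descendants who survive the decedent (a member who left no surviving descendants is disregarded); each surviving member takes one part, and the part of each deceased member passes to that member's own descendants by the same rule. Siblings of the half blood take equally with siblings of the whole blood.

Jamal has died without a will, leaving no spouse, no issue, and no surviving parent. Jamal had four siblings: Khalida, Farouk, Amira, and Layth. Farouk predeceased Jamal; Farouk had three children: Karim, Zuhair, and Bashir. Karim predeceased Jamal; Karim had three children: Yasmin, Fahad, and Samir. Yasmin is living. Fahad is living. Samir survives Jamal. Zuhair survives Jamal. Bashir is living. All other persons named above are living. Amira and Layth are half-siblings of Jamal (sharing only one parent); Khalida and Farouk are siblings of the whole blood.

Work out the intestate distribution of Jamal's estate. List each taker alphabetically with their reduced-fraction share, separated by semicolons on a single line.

No spouse, descendants, or parent survives, so the estate passes to Jamal's siblings per stirpes.
Half-blood and whole-blood siblings take equally under the stated rule.
The estate is divided into 4 equal shares of 1/4 among Khalida, Farouk, Amira, Layth.
Khalida is living and takes 1/4.
Farouk predeceased; the 1/4 allotted to Farouk's branch passes to Farouk's issue by representation.
The 1/4 is divided into 3 equal shares of 1/12 among Karim, Zuhair, Bashir.
Karim predeceased; the 1/12 allotted to Karim's branch passes to Karim's issue by representation.
The 1/12 is divided into 3 equal shares of 1/36 among Yasmin, Fahad, Samir.
Yasmin is living and takes 1/36.
Fahad is living and takes 1/36.
Samir is living and takes 1/36.
Zuhair is living and takes 1/12.
Bashir is living and takes 1/12.
Amira is living and takes 1/4.
Layth is living and takes 1/4.

Amira 1/4; Bashir 1/12; Fahad 1/36; Khalida 1/4; Layth 1/4; Samir 1/36; Yasmin 1/36; Zuhair 1/12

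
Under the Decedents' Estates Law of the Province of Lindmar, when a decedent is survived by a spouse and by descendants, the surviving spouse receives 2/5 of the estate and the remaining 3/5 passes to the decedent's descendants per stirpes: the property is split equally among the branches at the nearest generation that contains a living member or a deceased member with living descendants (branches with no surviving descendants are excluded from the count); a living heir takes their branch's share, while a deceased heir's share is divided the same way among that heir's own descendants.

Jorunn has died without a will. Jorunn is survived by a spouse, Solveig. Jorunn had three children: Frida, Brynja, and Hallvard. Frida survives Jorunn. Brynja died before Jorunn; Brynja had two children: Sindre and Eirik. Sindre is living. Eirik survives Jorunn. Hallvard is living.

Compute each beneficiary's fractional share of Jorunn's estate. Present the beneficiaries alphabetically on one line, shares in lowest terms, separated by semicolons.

Eirik 1/10; Frida 1/5; Hallvard 1/5; Sindre 1/10; Solveig 2/5

Solveig, as surviving spouse, takes 2/5.
The remaining 3/5 passes to Jorunn's descendants per stirpes.
The 3/5 is divided into 3 equal shares of 1/5 among Frida, Brynja, Hallvard.
Frida is living and takes 1/5.
Brynja predeceased; the 1/5 allotted to Brynja's branch passes to Brynja's issue by representation.
The 1/5 is divided into 2 equal shares of 1/10 among Sindre, Eirik.
Sindre is living and takes 1/10.
Eirik is living and takes 1/10.
Hallvard is living and takes 1/5.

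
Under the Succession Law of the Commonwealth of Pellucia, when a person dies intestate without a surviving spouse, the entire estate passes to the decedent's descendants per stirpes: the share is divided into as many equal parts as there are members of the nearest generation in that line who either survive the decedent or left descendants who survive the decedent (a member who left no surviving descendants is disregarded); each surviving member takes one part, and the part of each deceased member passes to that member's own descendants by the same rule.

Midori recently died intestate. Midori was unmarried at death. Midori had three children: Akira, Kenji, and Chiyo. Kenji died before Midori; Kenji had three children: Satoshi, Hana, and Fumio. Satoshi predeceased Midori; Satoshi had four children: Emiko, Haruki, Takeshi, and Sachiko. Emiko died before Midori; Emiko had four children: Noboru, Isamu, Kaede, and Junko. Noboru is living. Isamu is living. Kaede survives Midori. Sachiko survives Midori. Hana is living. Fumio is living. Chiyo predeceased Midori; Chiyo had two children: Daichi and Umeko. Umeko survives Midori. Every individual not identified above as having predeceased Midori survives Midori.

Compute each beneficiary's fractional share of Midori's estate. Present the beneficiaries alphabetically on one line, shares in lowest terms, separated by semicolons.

There is no surviving spouse, so the entire estate passes to Midori's descendants per stirpes.
The estate is divided into 3 equal shares of 1/3 among Akira, Kenji, Chiyo.
Akira is living and takes 1/3.
Kenji predeceased; the 1/3 allotted to Kenji's branch passes to Kenji's issue by representation.
The 1/3 is divided into 3 equal shares of 1/9 among Satoshi, Hana, Fumio.
Satoshi predeceased; the 1/9 allotted to Satoshi's branch passes to Satoshi's issue by representation.
The 1/9 is divided into 4 equal shares of 1/36 among Emiko, Haruki, Takeshi, Sachiko.
Emiko predeceased; the 1/36 allotted to Emiko's branch passes to Emiko's issue by representation.
The 1/36 is divided into 4 equal shares of 1/144 among Noboru, Isamu, Kaede, Junko.
Noboru is living and takes 1/144.
Isamu is living and takes 1/144.
Kaede is living and takes 1/144.
Junko is living and takes 1/144.
Haruki is living and takes 1/36.
Takeshi is living and takes 1/36.
Sachiko is living and takes 1/36.
Hana is living and takes 1/9.
Fumio is living and takes 1/9.
Chiyo predeceased; the 1/3 allotted to Chiyo's branch passes to Chiyo's issue by representation.
The 1/3 is divided into 2 equal shares of 1/6 among Daichi, Umeko.
Daichi is living and takes 1/6.
Umeko is living and takes 1/6.

Akira 1/3; Daichi 1/6; Fumio 1/9; Hana 1/9; Haruki 1/36; Isamu 1/144; Junko 1/144; Kaede 1/144; Noboru 1/144; Sachiko 1/36; Takeshi 1/36; Umeko 1/6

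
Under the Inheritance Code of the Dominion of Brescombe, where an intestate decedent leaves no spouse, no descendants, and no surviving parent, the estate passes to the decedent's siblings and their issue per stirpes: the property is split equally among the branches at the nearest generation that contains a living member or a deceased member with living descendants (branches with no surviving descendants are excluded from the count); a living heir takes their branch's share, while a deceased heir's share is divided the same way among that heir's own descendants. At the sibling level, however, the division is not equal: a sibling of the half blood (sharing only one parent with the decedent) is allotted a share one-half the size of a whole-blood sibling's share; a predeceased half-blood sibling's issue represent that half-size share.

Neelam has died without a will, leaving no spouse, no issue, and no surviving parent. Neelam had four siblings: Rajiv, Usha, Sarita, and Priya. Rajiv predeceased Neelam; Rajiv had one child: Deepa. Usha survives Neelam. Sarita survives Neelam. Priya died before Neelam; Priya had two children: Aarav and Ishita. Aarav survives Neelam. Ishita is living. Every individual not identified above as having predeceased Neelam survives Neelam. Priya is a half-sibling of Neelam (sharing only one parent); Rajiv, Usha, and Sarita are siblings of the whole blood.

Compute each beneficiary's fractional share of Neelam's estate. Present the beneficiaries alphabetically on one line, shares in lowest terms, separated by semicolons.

No spouse, descendants, or parent survives, so the estate passes to Neelam's siblings per stirpes.
Half-blood siblings count for one-half the weight of whole-blood siblings at the initial division.
Dividing 1 in proportion to weights (total weight 7/2): Rajiv (weight 1) → 2/7; Usha (weight 1) → 2/7; Sarita (weight 1) → 2/7; Priya (weight 1/2) → 1/7.
Rajiv predeceased; the 2/7 allotted to Rajiv's branch passes to Rajiv's issue by representation.
Deepa is the sole taker at this level and receives the full 2/7.
Usha is living and takes 2/7.
Sarita is living and takes 2/7.
Priya predeceased; the 1/7 allotted to Priya's branch passes to Priya's issue by representation.
The 1/7 is divided into 2 equal shares of 1/14 among Aarav, Ishita.
Aarav is living and takes 1/14.
Ishita is living and takes 1/14.

Aarav 1/14; Deepa 2/7; Ishita 1/14; Sarita 2/7; Usha 2/7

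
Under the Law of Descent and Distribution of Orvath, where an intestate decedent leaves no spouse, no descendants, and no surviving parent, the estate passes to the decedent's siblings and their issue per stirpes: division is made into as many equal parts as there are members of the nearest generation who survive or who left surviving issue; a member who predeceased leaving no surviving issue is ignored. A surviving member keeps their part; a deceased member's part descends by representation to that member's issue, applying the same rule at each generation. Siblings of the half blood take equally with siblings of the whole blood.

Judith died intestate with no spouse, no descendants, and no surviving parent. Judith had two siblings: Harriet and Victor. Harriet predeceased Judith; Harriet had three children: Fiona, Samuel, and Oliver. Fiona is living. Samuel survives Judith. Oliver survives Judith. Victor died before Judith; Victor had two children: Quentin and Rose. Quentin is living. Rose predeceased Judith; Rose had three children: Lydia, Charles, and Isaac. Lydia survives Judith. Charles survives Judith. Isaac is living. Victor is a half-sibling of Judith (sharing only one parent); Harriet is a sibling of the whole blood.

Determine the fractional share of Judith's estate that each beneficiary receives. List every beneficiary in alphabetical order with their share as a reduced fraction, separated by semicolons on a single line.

No spouse, descendants, or parent survives, so the estate passes to Judith's siblings per stirpes.
Half-blood and whole-blood siblings take equally under the stated rule.
The estate is divided into 2 equal shares of 1/2 among Harriet, Victor.
Harriet predeceased; the 1/2 allotted to Harriet's branch passes to Harriet's issue by representation.
The 1/2 is divided into 3 equal shares of 1/6 among Fiona, Samuel, Oliver.
Fiona is living and takes 1/6.
Samuel is living and takes 1/6.
Oliver is living and takes 1/6.
Victor predeceased; the 1/2 allotted to Victor's branch passes to Victor's issue by representation.
The 1/2 is divided into 2 equal shares of 1/4 among Quentin, Rose.
Quentin is living and takes 1/4.
Rose predeceased; the 1/4 allotted to Rose's branch passes to Rose's issue by representation.
The 1/4 is divided into 3 equal shares of 1/12 among Lydia, Charles, Isaac.
Lydia is living and takes 1/12.
Charles is living and takes 1/12.
Isaac is living and takes 1/12.

Charles 1/12; Fiona 1/6; Isaac 1/12; Lydia 1/12; Oliver 1/6; Quentin 1/4; Samuel 1/6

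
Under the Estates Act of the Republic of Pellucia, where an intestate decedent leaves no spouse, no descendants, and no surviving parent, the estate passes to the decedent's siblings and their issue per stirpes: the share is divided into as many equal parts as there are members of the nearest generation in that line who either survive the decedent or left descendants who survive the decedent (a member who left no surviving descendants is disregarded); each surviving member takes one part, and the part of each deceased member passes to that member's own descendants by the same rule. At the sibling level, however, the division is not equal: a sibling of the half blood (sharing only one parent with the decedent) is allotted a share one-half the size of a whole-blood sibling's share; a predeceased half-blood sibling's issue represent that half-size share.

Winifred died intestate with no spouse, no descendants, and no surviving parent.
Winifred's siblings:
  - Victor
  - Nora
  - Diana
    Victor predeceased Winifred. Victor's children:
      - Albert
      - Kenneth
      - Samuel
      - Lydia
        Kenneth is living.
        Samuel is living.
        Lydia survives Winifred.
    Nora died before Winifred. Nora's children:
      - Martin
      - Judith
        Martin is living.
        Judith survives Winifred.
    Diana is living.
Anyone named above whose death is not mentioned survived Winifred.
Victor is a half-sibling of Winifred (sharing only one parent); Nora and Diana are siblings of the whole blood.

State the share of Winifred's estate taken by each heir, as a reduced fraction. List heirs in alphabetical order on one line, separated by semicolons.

No spouse, descendants, or parent survives, so the estate passes to Winifred's siblings per stirpes.
Half-blood siblings count for one-half the weight of whole-blood siblings at the initial division.
Dividing 1 in proportion to weights (total weight 5/2): Victor (weight 1/2) → 1/5; Nora (weight 1) → 2/5; Diana (weight 1) → 2/5.
Victor predeceased; the 1/5 allotted to Victor's branch passes to Victor's issue by representation.
The 1/5 is divided into 4 equal shares of 1/20 among Albert, Kenneth, Samuel, Lydia.
Albert is living and takes 1/20.
Kenneth is living and takes 1/20.
Samuel is living and takes 1/20.
Lydia is living and takes 1/20.
Nora predeceased; the 2/5 allotted to Nora's branch passes to Nora's issue by representation.
The 2/5 is divided into 2 equal shares of 1/5 among Martin, Judith.
Martin is living and takes 1/5.
Judith is living and takes 1/5.
Diana is living and takes 2/5.

Albert 1/20; Diana 2/5; Judith 1/5; Kenneth 1/20; Lydia 1/20; Martin 1/5; Samuel 1/20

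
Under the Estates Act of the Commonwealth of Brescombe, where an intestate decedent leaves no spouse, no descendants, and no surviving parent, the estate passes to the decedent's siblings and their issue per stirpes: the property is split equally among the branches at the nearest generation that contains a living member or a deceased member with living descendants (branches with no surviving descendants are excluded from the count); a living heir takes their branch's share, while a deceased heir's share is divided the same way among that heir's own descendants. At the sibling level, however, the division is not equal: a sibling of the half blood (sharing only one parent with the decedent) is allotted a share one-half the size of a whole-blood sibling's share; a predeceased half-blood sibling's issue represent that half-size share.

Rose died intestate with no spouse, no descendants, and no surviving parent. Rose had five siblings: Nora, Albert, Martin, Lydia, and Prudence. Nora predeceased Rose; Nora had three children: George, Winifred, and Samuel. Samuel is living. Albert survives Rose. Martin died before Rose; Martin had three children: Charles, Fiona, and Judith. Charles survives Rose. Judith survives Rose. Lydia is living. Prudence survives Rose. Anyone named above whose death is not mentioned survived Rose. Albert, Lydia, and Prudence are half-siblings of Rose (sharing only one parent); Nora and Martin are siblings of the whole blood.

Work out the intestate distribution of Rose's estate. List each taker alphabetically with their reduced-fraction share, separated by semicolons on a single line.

Albert 1/7; Charles 2/21; Fiona 2/21; George 2/21; Judith 2/21; Lydia 1/7; Prudence 1/7; Samuel 2/21; Winifred 2/21

No spouse, descendants, or parent survives, so the estate passes to Rose's siblings per stirpes.
Half-blood siblings count for one-half the weight of whole-blood siblings at the initial division.
Dividing 1 in proportion to weights (total weight 7/2): Nora (weight 1) → 2/7; Albert (weight 1/2) → 1/7; Martin (weight 1) → 2/7; Lydia (weight 1/2) → 1/7; Prudence (weight 1/2) → 1/7.
Nora predeceased; the 2/7 allotted to Nora's branch passes to Nora's issue by representation.
The 2/7 is divided into 3 equal shares of 2/21 among George, Winifred, Samuel.
George is living and takes 2/21.
Winifred is living and takes 2/21.
Samuel is living and takes 2/21.
Albert is living and takes 1/7.
Martin predeceased; the 2/7 allotted to Martin's branch passes to Martin's issue by representation.
The 2/7 is divided into 3 equal shares of 2/21 among Charles, Fiona, Judith.
Charles is living and takes 2/21.
Fiona is living and takes 2/21.
Judith is living and takes 2/21.
Lydia is living and takes 1/7.
Prudence is living and takes 1/7.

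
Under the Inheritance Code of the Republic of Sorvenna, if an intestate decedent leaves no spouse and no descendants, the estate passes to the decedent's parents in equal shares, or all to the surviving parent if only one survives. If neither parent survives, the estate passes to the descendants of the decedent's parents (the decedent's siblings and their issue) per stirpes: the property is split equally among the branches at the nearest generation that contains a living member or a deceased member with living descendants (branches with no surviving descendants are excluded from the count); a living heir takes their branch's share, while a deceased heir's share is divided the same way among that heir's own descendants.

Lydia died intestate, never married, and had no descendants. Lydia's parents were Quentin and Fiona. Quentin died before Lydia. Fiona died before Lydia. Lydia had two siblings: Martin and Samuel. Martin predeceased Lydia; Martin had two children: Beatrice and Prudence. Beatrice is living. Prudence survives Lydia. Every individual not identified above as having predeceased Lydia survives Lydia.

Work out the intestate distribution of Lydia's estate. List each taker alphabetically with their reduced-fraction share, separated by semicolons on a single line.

Beatrice 1/4; Prudence 1/4; Samuel 1/2

Neither parent survives and there are no descendants, so the estate passes to Lydia's siblings and their issue per stirpes.
The estate is divided into 2 equal shares of 1/2 among Martin, Samuel.
Martin predeceased; the 1/2 allotted to Martin's branch passes to Martin's issue by representation.
The 1/2 is divided into 2 equal shares of 1/4 among Beatrice, Prudence.
Beatrice is living and takes 1/4.
Prudence is living and takes 1/4.
Samuel is living and takes 1/2.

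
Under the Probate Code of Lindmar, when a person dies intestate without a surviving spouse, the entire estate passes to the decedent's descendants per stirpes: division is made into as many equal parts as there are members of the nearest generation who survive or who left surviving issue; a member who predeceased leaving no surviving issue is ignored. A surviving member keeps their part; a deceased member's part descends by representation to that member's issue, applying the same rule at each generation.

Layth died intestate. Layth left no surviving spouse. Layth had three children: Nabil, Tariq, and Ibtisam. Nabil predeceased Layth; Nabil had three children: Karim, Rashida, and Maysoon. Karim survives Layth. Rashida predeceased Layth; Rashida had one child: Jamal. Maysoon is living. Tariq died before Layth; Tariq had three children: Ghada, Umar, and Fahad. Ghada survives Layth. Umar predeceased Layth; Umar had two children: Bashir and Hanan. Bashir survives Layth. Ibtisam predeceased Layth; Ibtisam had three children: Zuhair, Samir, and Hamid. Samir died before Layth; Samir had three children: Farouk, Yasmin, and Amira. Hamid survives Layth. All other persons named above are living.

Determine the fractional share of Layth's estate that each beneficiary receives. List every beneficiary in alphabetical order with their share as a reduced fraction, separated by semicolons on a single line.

Amira 1/27; Bashir 1/18; Fahad 1/9; Farouk 1/27; Ghada 1/9; Hamid 1/9; Hanan 1/18; Jamal 1/9; Karim 1/9; Maysoon 1/9; Yasmin 1/27; Zuhair 1/9

There is no surviving spouse, so the entire estate passes to Layth's descendants per stirpes.
The estate is divided into 3 equal shares of 1/3 among Nabil, Tariq, Ibtisam.
Nabil predeceased; the 1/3 allotted to Nabil's branch passes to Nabil's issue by representation.
The 1/3 is divided into 3 equal shares of 1/9 among Karim, Rashida, Maysoon.
Karim is living and takes 1/9.
Rashida predeceased; the 1/9 allotted to Rashida's branch passes to Rashida's issue by representation.
Jamal is the sole taker at this level and receives the full 1/9.
Maysoon is living and takes 1/9.
Tariq predeceased; the 1/3 allotted to Tariq's branch passes to Tariq's issue by representation.
The 1/3 is divided into 3 equal shares of 1/9 among Ghada, Umar, Fahad.
Ghada is living and takes 1/9.
Umar predeceased; the 1/9 allotted to Umar's branch passes to Umar's issue by representation.
The 1/9 is divided into 2 equal shares of 1/18 among Bashir, Hanan.
Bashir is living and takes 1/18.
Hanan is living and takes 1/18.
Fahad is living and takes 1/9.
Ibtisam predeceased; the 1/3 allotted to Ibtisam's branch passes to Ibtisam's issue by representation.
The 1/3 is divided into 3 equal shares of 1/9 among Zuhair, Samir, Hamid.
Zuhair is living and takes 1/9.
Samir predeceased; the 1/9 allotted to Samir's branch passes to Samir's issue by representation.
The 1/9 is divided into 3 equal shares of 1/27 among Farouk, Yasmin, Amira.
Farouk is living and takes 1/27.
Yasmin is living and takes 1/27.
Amira is living and takes 1/27.
Hamid is living and takes 1/9.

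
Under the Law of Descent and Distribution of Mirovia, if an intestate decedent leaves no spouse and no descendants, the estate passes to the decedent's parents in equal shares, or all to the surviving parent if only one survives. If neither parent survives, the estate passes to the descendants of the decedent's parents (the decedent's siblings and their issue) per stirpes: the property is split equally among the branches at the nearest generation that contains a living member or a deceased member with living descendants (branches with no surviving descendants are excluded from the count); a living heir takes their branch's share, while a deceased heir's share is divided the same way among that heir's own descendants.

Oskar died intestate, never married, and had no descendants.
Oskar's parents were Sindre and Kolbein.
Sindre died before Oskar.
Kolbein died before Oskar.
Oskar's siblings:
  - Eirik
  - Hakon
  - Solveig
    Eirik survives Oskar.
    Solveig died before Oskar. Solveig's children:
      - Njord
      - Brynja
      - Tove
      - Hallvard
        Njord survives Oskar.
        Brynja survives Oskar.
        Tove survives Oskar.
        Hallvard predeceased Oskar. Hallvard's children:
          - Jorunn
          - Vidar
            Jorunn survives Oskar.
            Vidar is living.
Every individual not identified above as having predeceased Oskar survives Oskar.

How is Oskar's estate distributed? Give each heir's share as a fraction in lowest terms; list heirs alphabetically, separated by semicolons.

Brynja 1/12; Eirik 1/3; Hakon 1/3; Jorunn 1/24; Njord 1/12; Tove 1/12; Vidar 1/24

Neither parent survives and there are no descendants, so the estate passes to Oskar's siblings and their issue per stirpes.
The estate is divided into 3 equal shares of 1/3 among Eirik, Hakon, Solveig.
Eirik is living and takes 1/3.
Hakon is living and takes 1/3.
Solveig predeceased; the 1/3 allotted to Solveig's branch passes to Solveig's issue by representation.
The 1/3 is divided into 4 equal shares of 1/12 among Njord, Brynja, Tove, Hallvard.
Njord is living and takes 1/12.
Brynja is living and takes 1/12.
Tove is living and takes 1/12.
Hallvard predeceased; the 1/12 allotted to Hallvard's branch passes to Hallvard's issue by representation.
The 1/12 is divided into 2 equal shares of 1/24 among Jorunn, Vidar.
Jorunn is living and takes 1/24.
Vidar is living and takes 1/24.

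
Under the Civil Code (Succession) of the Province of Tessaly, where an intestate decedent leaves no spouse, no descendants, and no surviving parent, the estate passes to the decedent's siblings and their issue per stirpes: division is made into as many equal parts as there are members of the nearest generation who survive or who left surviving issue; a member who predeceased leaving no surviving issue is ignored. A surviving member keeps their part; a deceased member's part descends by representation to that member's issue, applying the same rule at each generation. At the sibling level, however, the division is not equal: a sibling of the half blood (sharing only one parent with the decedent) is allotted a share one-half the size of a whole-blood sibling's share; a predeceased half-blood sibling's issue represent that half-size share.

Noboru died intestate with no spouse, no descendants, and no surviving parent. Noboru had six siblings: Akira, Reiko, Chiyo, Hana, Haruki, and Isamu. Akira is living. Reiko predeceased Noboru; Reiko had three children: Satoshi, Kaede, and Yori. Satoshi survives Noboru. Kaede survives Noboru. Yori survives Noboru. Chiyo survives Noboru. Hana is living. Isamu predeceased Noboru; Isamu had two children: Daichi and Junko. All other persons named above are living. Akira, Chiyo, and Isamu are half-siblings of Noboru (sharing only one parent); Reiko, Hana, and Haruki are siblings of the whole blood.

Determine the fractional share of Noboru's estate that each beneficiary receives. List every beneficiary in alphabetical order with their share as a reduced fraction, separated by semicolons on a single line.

No spouse, descendants, or parent survives, so the estate passes to Noboru's siblings per stirpes.
Half-blood siblings count for one-half the weight of whole-blood siblings at the initial division.
Dividing 1 in proportion to weights (total weight 9/2): Akira (weight 1/2) → 1/9; Reiko (weight 1) → 2/9; Chiyo (weight 1/2) → 1/9; Hana (weight 1) → 2/9; Haruki (weight 1) → 2/9; Isamu (weight 1/2) → 1/9.
Akira is living and takes 1/9.
Reiko predeceased; the 2/9 allotted to Reiko's branch passes to Reiko's issue by representation.
The 2/9 is divided into 3 equal shares of 2/27 among Satoshi, Kaede, Yori.
Satoshi is living and takes 2/27.
Kaede is living and takes 2/27.
Yori is living and takes 2/27.
Chiyo is living and takes 1/9.
Hana is living and takes 2/9.
Haruki is living and takes 2/9.
Isamu predeceased; the 1/9 allotted to Isamu's branch passes to Isamu's issue by representation.
The 1/9 is divided into 2 equal shares of 1/18 among Daichi, Junko.
Daichi is living and takes 1/18.
Junko is living and takes 1/18.

Akira 1/9; Chiyo 1/9; Daichi 1/18; Hana 2/9; Haruki 2/9; Junko 1/18; Kaede 2/27; Satoshi 2/27; Yori 2/27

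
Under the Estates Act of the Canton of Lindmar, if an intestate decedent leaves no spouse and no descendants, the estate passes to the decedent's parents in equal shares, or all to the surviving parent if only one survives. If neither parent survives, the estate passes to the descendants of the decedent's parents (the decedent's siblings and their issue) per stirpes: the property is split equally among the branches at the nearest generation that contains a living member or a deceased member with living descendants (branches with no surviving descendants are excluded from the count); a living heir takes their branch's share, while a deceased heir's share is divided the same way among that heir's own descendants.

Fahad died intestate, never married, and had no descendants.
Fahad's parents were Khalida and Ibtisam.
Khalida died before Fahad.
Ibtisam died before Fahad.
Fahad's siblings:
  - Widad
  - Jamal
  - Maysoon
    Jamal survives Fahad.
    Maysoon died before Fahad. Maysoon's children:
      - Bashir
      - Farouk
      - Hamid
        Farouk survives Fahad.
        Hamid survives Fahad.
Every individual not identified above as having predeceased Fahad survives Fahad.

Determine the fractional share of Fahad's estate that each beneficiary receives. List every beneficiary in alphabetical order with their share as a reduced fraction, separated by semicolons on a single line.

Neither parent survives and there are no descendants, so the estate passes to Fahad's siblings and their issue per stirpes.
The estate is divided into 3 equal shares of 1/3 among Widad, Jamal, Maysoon.
Widad is living and takes 1/3.
Jamal is living and takes 1/3.
Maysoon predeceased; the 1/3 allotted to Maysoon's branch passes to Maysoon's issue by representation.
The 1/3 is divided into 3 equal shares of 1/9 among Bashir, Farouk, Hamid.
Bashir is living and takes 1/9.
Farouk is living and takes 1/9.
Hamid is living and takes 1/9.

Bashir 1/9; Farouk 1/9; Hamid 1/9; Jamal 1/3; Widad 1/3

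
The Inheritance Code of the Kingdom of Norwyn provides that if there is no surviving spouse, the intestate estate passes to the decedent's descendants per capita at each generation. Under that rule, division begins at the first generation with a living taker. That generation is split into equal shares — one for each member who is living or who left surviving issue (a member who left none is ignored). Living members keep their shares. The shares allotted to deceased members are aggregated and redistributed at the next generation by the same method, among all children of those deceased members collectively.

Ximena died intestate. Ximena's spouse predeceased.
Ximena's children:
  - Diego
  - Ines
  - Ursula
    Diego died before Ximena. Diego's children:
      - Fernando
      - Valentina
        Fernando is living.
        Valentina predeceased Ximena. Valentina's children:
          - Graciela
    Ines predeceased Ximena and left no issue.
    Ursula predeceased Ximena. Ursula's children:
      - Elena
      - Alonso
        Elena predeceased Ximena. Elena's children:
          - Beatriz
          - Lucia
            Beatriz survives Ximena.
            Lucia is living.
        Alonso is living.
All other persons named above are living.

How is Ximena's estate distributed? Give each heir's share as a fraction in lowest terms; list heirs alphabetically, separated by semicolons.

There is no surviving spouse, so the entire estate passes to Ximena's descendants per capita at each generation.
No one at generation 1 (Diego, Ursula) is living; moving to the next generation.
At generation 2 (Fernando, Valentina, Elena, Alonso) there are 4 shares of (1)/4 = 1/4 each.
Living: Fernando and Alonso — each takes 1/4.
Deceased: Valentina and Elena. Their combined 1/2 is pooled and carried to generation 3.
At generation 3 (Graciela, Beatriz, Lucia) there are 3 shares of (1/2)/3 = 1/6 each.
Living: Graciela, Beatriz, and Lucia — each takes 1/6.

Alonso 1/4; Beatriz 1/6; Fernando 1/4; Graciela 1/6; Lucia 1/6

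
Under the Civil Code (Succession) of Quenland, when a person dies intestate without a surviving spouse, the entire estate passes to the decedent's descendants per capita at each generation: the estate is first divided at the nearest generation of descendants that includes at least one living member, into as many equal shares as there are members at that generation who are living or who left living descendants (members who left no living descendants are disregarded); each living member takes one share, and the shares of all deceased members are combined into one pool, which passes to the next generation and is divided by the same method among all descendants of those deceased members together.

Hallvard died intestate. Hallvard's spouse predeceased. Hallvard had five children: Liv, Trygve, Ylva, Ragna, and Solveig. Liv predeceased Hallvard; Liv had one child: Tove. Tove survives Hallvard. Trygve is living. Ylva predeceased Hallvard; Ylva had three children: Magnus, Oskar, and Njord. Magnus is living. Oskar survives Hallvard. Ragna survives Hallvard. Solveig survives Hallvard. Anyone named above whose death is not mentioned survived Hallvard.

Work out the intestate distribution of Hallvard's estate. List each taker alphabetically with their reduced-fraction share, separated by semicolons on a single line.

There is no surviving spouse, so the entire estate passes to Hallvard's descendants per capita at each generation.
At generation 1 (Liv, Trygve, Ylva, Ragna, Solveig) there are 5 shares of (1)/5 = 1/5 each.
Living: Trygve, Ragna, and Solveig — each takes 1/5.
Deceased: Liv and Ylva. Their combined 2/5 is pooled and carried to generation 2.
At generation 2 (Tove, Magnus, Oskar, Njord) there are 4 shares of (2/5)/4 = 1/10 each.
Living: Tove, Magnus, Oskar, and Njord — each takes 1/10.

Magnus 1/10; Njord 1/10; Oskar 1/10; Ragna 1/5; Solveig 1/5; Tove 1/10; Trygve 1/5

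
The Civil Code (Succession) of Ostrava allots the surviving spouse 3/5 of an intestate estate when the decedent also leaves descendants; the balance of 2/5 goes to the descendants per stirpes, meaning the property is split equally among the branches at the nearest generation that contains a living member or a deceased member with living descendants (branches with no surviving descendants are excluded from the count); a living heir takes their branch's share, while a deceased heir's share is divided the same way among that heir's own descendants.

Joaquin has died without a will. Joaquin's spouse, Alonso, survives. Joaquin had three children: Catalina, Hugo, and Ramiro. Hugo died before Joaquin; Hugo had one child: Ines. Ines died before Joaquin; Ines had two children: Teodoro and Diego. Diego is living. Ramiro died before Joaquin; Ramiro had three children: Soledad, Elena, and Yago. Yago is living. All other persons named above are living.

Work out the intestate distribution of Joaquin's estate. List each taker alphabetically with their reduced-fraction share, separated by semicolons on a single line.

Alonso 3/5; Catalina 2/15; Diego 1/15; Elena 2/45; Soledad 2/45; Teodoro 1/15; Yago 2/45

Alonso, as surviving spouse, takes 3/5.
The remaining 2/5 passes to Joaquin's descendants per stirpes.
The 2/5 is divided into 3 equal shares of 2/15 among Catalina, Hugo, Ramiro.
Catalina is living and takes 2/15.
Hugo predeceased; the 2/15 allotted to Hugo's branch passes to Hugo's issue by representation.
Ines's line is the sole branch at this level, so the full 2/15 passes to Ines's issue by representation.
The 2/15 is divided into 2 equal shares of 1/15 among Teodoro, Diego.
Teodoro is living and takes 1/15.
Diego is living and takes 1/15.
Ramiro predeceased; the 2/15 allotted to Ramiro's branch passes to Ramiro's issue by representation.
The 2/15 is divided into 3 equal shares of 2/45 among Soledad, Elena, Yago.
Soledad is living and takes 2/45.
Elena is living and takes 2/45.
Yago is living and takes 2/45.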